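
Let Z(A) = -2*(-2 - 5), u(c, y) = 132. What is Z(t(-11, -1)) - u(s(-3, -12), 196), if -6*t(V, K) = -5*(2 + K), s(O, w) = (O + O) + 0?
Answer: -118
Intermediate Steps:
s(O, w) = 2*O (s(O, w) = 2*O + 0 = 2*O)
t(V, K) = 5/3 + 5*K/6 (t(V, K) = -(-5)*(2 + K)/6 = -(-10 - 5*K)/6 = 5/3 + 5*K/6)
Z(A) = 14 (Z(A) = -2*(-7) = 14)
Z(t(-11, -1)) - u(s(-3, -12), 196) = 14 - 1*132 = 14 - 132 = -118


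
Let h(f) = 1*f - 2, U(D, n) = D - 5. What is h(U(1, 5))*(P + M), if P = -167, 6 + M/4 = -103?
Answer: 3618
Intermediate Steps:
M = -436 (M = -24 + 4*(-103) = -24 - 412 = -436)
U(D, n) = -5 + D
h(f) = -2 + f (h(f) = f - 2 = -2 + f)
h(U(1, 5))*(P + M) = (-2 + (-5 + 1))*(-167 - 436) = (-2 - 4)*(-603) = -6*(-603) = 3618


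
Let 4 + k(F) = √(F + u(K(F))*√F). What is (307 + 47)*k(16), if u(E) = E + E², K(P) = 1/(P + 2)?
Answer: -1416 + 118*√1315/3 ≈ 10.342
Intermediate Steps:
K(P) = 1/(2 + P)
k(F) = -4 + √(F + √F*(1 + 1/(2 + F))/(2 + F)) (k(F) = -4 + √(F + ((1 + 1/(2 + F))/(2 + F))*√F) = -4 + √(F + √F*(1 + 1/(2 + F))/(2 + F)))
(307 + 47)*k(16) = (307 + 47)*(-4 + √((16*(2 + 16)² + √16*(3 + 16))/(2 + 16)²)) = 354*(-4 + √((16*18² + 4*19)/18²)) = 354*(-4 + √((16*324 + 76)/324)) = 354*(-4 + √((5184 + 76)/324)) = 354*(-4 + √((1/324)*5260)) = 354*(-4 + √(1315/81)) = 354*(-4 + √1315/9) = -1416 + 118*√1315/3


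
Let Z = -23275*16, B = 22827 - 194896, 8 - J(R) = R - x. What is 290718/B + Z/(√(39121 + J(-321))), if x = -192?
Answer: -290718/172069 - 186200*√4362/6543 ≈ -1881.2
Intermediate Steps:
J(R) = -184 - R (J(R) = 8 - (R - 1*(-192)) = 8 - (R + 192) = 8 - (192 + R) = 8 + (-192 - R) = -184 - R)
B = -172069
Z = -372400
290718/B + Z/(√(39121 + J(-321))) = 290718/(-172069) - 372400/√(39121 + (-184 - 1*(-321))) = 290718*(-1/172069) - 372400/√(39121 + (-184 + 321)) = -290718/172069 - 372400/√(39121 + 137) = -290718/172069 - 372400*√4362/13086 = -290718/172069 - 186200*√4362/6543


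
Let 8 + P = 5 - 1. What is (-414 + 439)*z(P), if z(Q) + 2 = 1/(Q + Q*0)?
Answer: -225/4 ≈ -56.250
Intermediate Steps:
P = -4 (P = -8 + (5 - 1) = -8 + 4 = -4)
z(Q) = -2 + 1/Q (z(Q) = -2 + 1/(Q + Q*0) = -2 + 1/(Q + 0) = -2 + 1/Q)
(-414 + 439)*z(P) = (-414 + 439)*(-2 + 1/(-4)) = 25*(-2 - ¼) = 25*(-9/4) = -225/4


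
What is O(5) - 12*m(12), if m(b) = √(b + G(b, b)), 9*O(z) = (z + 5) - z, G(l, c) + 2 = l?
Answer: 5/9 - 12*√22 ≈ -55.729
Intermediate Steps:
G(l, c) = -2 + l
O(z) = 5/9 (O(z) = ((z + 5) - z)/9 = ((5 + z) - z)/9 = (⅑)*5 = 5/9)
m(b) = √(-2 + 2*b) (m(b) = √(b + (-2 + b)) = √(-2 + 2*b))
O(5) - 12*m(12) = 5/9 - 12*√(-2 + 2*12) = 5/9 - 12*√(-2 + 24) = 5/9 - 12*√22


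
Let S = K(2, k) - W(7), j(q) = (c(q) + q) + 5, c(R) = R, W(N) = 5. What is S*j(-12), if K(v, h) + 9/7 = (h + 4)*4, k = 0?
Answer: -1292/7 ≈ -184.57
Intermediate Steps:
K(v, h) = 103/7 + 4*h (K(v, h) = -9/7 + (h + 4)*4 = -9/7 + (4 + h)*4 = -9/7 + (16 + 4*h) = 103/7 + 4*h)
j(q) = 5 + 2*q (j(q) = (q + q) + 5 = 2*q + 5 = 5 + 2*q)
S = 68/7 (S = (103/7 + 4*0) - 1*5 = (103/7 + 0) - 5 = 103/7 - 5 = 68/7 ≈ 9.7143)
S*j(-12) = 68*(5 + 2*(-12))/7 = 68*(5 - 24)/7 = (68/7)*(-19) = -1292/7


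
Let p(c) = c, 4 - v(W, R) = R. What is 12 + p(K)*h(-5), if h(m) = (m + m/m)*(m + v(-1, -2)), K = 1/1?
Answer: 8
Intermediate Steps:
v(W, R) = 4 - R
K = 1
h(m) = (1 + m)*(6 + m) (h(m) = (m + m/m)*(m + (4 - 1*(-2))) = (m + 1)*(m + (4 + 2)) = (1 + m)*(m + 6) = (1 + m)*(6 + m))
12 + p(K)*h(-5) = 12 + 1*(6 + (-5)² + 7*(-5)) = 12 + 1*(6 + 25 - 35) = 12 + 1*(-4) = 12 - 4 = 8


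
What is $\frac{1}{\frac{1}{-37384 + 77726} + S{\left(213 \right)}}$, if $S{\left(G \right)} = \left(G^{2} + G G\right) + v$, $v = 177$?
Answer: $\frac{40342}{3667692931} \approx 1.0999 \cdot 10^{-5}$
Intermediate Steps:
$S{\left(G \right)} = 177 + 2 G^{2}$ ($S{\left(G \right)} = \left(G^{2} + G G\right) + 177 = \left(G^{2} + G^{2}\right) + 177 = 2 G^{2} + 177 = 177 + 2 G^{2}$)
$\frac{1}{\frac{1}{-37384 + 77726} + S{\left(213 \right)}} = \frac{1}{\frac{1}{-37384 + 77726} + \left(177 + 2 \cdot 213^{2}\right)} = \frac{1}{\frac{1}{40342} + \left(177 + 2 \cdot 45369\right)} = \frac{1}{\frac{1}{40342} + \left(177 + 90738\right)} = \frac{1}{\frac{1}{40342} + 90915} = \frac{1}{\frac{3667692931}{40342}} = \frac{40342}{3667692931}$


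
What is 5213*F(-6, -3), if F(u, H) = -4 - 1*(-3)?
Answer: -5213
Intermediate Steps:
F(u, H) = -1 (F(u, H) = -4 + 3 = -1)
5213*F(-6, -3) = 5213*(-1) = -5213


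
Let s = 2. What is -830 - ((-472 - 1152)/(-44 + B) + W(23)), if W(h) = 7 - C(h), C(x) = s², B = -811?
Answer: -713839/855 ≈ -834.90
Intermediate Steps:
C(x) = 4 (C(x) = 2² = 4)
W(h) = 3 (W(h) = 7 - 1*4 = 7 - 4 = 3)
-830 - ((-472 - 1152)/(-44 + B) + W(23)) = -830 - ((-472 - 1152)/(-44 - 811) + 3) = -830 - (-1624/(-855) + 3) = -830 - (-1624*(-1/855) + 3) = -830 - (1624/855 + 3) = -830 - 1*4189/855 = -830 - 4189/855 = -713839/855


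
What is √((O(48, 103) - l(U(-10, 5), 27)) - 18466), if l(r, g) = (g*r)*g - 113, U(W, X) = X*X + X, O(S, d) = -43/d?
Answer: 2*I*√106682559/103 ≈ 200.56*I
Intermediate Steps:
U(W, X) = X + X² (U(W, X) = X² + X = X + X²)
l(r, g) = -113 + r*g² (l(r, g) = r*g² - 113 = -113 + r*g²)
√((O(48, 103) - l(U(-10, 5), 27)) - 18466) = √((-43/103 - (-113 + (5*(1 + 5))*27²)) - 18466) = √((-43*1/103 - (-113 + (5*6)*729)) - 18466) = √((-43/103 - (-113 + 30*729)) - 18466) = √((-43/103 - (-113 + 21870)) - 18466) = √((-43/103 - 1*21757) - 18466) = √((-43/103 - 21757) - 18466) = √(-2241014/103 - 18466) = √(-4143012/103) = 2*I*√106682559/103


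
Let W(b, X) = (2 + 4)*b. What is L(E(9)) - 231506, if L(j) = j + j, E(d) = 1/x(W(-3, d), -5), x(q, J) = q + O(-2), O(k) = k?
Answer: -2315061/10 ≈ -2.3151e+5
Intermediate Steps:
W(b, X) = 6*b
x(q, J) = -2 + q (x(q, J) = q - 2 = -2 + q)
E(d) = -1/20 (E(d) = 1/(-2 + 6*(-3)) = 1/(-2 - 18) = 1/(-20) = -1/20)
L(j) = 2*j
L(E(9)) - 231506 = 2*(-1/20) - 231506 = -⅒ - 231506 = -2315061/10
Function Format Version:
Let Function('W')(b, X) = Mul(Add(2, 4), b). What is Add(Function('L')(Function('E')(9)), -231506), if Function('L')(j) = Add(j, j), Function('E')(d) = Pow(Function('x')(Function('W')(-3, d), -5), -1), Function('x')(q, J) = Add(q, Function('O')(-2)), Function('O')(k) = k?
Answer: Rational(-2315061, 10) ≈ -2.3151e+5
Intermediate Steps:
Function('W')(b, X) = Mul(6, b)
Function('x')(q, J) = Add(-2, q) (Function('x')(q, J) = Add(q, -2) = Add(-2, q))
Function('E')(d) = Rational(-1, 20) (Function('E')(d) = Pow(Add(-2, Mul(6, -3)), -1) = Pow(Add(-2, -18), -1) = Pow(-20, -1) = Rational(-1, 20))
Function('L')(j) = Mul(2, j)
Add(Function('L')(Function('E')(9)), -231506) = Add(Mul(2, Rational(-1, 20)), -231506) = Add(Rational(-1, 10), -231506) = Rational(-2315061, 10)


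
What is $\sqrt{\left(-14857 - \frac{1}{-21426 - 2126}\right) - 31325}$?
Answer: $\frac{i \sqrt{25016604649}}{736} \approx 214.9 i$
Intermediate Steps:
$\sqrt{\left(-14857 - \frac{1}{-21426 - 2126}\right) - 31325} = \sqrt{\left(-14857 - \frac{1}{-23552}\right) - 31325} = \sqrt{\left(-14857 - - \frac{1}{23552}\right) - 31325} = \sqrt{\left(-14857 + \frac{1}{23552}\right) - 31325} = \sqrt{- \frac{349912063}{23552} - 31325} = \sqrt{- \frac{1087678463}{23552}} = \frac{i \sqrt{25016604649}}{736}$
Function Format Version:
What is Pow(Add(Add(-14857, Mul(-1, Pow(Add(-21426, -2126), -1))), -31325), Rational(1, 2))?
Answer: Mul(Rational(1, 736), I, Pow(25016604649, Rational(1, 2))) ≈ Mul(214.90, I)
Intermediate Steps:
Pow(Add(Add(-14857, Mul(-1, Pow(Add(-21426, -2126), -1))), -31325), Rational(1, 2)) = Pow(Add(Add(-14857, Mul(-1, Pow(-23552, -1))), -31325), Rational(1, 2)) = Pow(Add(Add(-14857, Mul(-1, Rational(-1, 23552))), -31325), Rational(1, 2)) = Pow(Add(Add(-14857, Rational(1, 23552)), -31325), Rational(1, 2)) = Pow(Add(Rational(-349912063, 23552), -31325), Rational(1, 2)) = Pow(Rational(-1087678463, 23552), Rational(1, 2)) = Mul(Rational(1, 736), I, Pow(25016604649, Rational(1, 2)))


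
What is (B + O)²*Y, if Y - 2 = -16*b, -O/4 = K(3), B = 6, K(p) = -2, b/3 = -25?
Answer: 235592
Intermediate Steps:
b = -75 (b = 3*(-25) = -75)
O = 8 (O = -4*(-2) = 8)
Y = 1202 (Y = 2 - 16*(-75) = 2 + 1200 = 1202)
(B + O)²*Y = (6 + 8)²*1202 = 14²*1202 = 196*1202 = 235592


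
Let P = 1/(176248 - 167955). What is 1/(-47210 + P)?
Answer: -8293/391512529 ≈ -2.1182e-5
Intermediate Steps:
P = 1/8293 ≈ 0.00012058
1/(-47210 + P) = 1/(-47210 + 1/8293) = 1/(-391512529/8293) = -8293/391512529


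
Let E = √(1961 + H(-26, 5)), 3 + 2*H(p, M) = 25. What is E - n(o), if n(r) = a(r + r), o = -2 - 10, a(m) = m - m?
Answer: 2*√493 ≈ 44.407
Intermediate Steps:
H(p, M) = 11 (H(p, M) = -3/2 + (½)*25 = -3/2 + 25/2 = 11)
a(m) = 0
o = -12
n(r) = 0
E = 2*√493 (E = √(1961 + 11) = √1972 = 2*√493 ≈ 44.407)
E - n(o) = 2*√493 - 1*0 = 2*√493 + 0 = 2*√493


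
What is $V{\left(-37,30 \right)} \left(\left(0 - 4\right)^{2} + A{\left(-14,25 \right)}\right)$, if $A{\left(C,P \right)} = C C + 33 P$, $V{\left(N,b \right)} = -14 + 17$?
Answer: $3111$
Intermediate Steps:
$V{\left(N,b \right)} = 3$
$A{\left(C,P \right)} = C^{2} + 33 P$
$V{\left(-37,30 \right)} \left(\left(0 - 4\right)^{2} + A{\left(-14,25 \right)}\right) = 3 \left(\left(0 - 4\right)^{2} + \left(\left(-14\right)^{2} + 33 \cdot 25\right)\right) = 3 \left(\left(-4\right)^{2} + \left(196 + 825\right)\right) = 3 \left(16 + 1021\right) = 3 \cdot 1037 = 3111$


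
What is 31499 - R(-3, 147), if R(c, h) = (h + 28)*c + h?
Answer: 31877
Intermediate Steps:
R(c, h) = h + c*(28 + h) (R(c, h) = (28 + h)*c + h = c*(28 + h) + h = h + c*(28 + h))
31499 - R(-3, 147) = 31499 - (147 + 28*(-3) - 3*147) = 31499 - (147 - 84 - 441) = 31499 - 1*(-378) = 31499 + 378 = 31877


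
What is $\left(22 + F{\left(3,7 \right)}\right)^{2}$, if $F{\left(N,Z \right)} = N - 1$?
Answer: $576$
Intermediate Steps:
$F{\left(N,Z \right)} = -1 + N$
$\left(22 + F{\left(3,7 \right)}\right)^{2} = \left(22 + \left(-1 + 3\right)\right)^{2} = \left(22 + 2\right)^{2} = 24^{2} = 576$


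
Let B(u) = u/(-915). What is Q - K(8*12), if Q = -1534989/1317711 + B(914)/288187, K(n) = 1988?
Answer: -230390826478447613/115822889886885 ≈ -1989.2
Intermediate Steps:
B(u) = -u/915 (B(u) = u*(-1/915) = -u/915)
Q = -134921383320233/115822889886885 (Q = -1534989/1317711 - 1/915*914/288187 = -1534989*1/1317711 - 914/915*1/288187 = -511663/439237 - 914/263691105 = -134921383320233/115822889886885 ≈ -1.1649)
Q - K(8*12) = -134921383320233/115822889886885 - 1*1988 = -134921383320233/115822889886885 - 1988 = -230390826478447613/115822889886885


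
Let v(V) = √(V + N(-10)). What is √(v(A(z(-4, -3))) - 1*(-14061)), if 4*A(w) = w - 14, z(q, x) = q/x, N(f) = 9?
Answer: √(506196 + 6*√210)/6 ≈ 118.59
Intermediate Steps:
A(w) = -7/2 + w/4 (A(w) = (w - 14)/4 = (-14 + w)/4 = -7/2 + w/4)
v(V) = √(9 + V) (v(V) = √(V + 9) = √(9 + V))
√(v(A(z(-4, -3))) - 1*(-14061)) = √(√(9 + (-7/2 + (-4/(-3))/4)) - 1*(-14061)) = √(√(9 + (-7/2 + (-4*(-⅓))/4)) + 14061) = √(√(9 + (-7/2 + (¼)*(4/3))) + 14061) = √(√(9 + (-7/2 + ⅓)) + 14061) = √(√(9 - 19/6) + 14061) = √(√(35/6) + 14061) = √(√210/6 + 14061) = √(14061 + √210/6)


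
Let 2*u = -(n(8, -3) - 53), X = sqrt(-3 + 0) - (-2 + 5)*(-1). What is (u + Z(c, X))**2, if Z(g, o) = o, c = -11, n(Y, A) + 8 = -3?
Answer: (35 + I*sqrt(3))**2 ≈ 1222.0 + 121.24*I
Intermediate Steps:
n(Y, A) = -11 (n(Y, A) = -8 - 3 = -11)
X = 3 + I*sqrt(3) (X = sqrt(-3) - 3*(-1) = I*sqrt(3) - 1*(-3) = I*sqrt(3) + 3 = 3 + I*sqrt(3) ≈ 3.0 + 1.732*I)
u = 32 (u = (-(-11 - 53))/2 = (-1*(-64))/2 = (1/2)*64 = 32)
(u + Z(c, X))**2 = (32 + (3 + I*sqrt(3)))**2 = (35 + I*sqrt(3))**2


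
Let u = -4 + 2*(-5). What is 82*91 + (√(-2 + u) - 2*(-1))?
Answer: 7464 + 4*I ≈ 7464.0 + 4.0*I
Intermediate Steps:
u = -14 (u = -4 - 10 = -14)
82*91 + (√(-2 + u) - 2*(-1)) = 82*91 + (√(-2 - 14) - 2*(-1)) = 7462 + (√(-16) + 2) = 7462 + (4*I + 2) = 7462 + (2 + 4*I) = 7464 + 4*I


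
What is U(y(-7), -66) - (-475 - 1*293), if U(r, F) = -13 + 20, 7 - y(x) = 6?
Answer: 775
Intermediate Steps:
y(x) = 1 (y(x) = 7 - 1*6 = 7 - 6 = 1)
U(r, F) = 7
U(y(-7), -66) - (-475 - 1*293) = 7 - (-475 - 1*293) = 7 - (-475 - 293) = 7 - 1*(-768) = 7 + 768 = 775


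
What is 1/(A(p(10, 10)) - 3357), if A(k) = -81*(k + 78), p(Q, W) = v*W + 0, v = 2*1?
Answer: -1/11295 ≈ -8.8535e-5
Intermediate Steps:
v = 2
p(Q, W) = 2*W (p(Q, W) = 2*W + 0 = 2*W)
A(k) = -6318 - 81*k (A(k) = -81*(78 + k) = -6318 - 81*k)
1/(A(p(10, 10)) - 3357) = 1/((-6318 - 162*10) - 3357) = 1/((-6318 - 81*20) - 3357) = 1/((-6318 - 1620) - 3357) = 1/(-7938 - 3357) = 1/(-11295) = -1/11295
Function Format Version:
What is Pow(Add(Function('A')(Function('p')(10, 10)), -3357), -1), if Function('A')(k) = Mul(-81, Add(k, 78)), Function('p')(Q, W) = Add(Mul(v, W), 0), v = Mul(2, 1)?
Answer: Rational(-1, 11295) ≈ -8.8535e-5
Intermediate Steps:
v = 2
Function('p')(Q, W) = Mul(2, W) (Function('p')(Q, W) = Add(Mul(2, W), 0) = Mul(2, W))
Function('A')(k) = Add(-6318, Mul(-81, k)) (Function('A')(k) = Mul(-81, Add(78, k)) = Add(-6318, Mul(-81, k)))
Pow(Add(Function('A')(Function('p')(10, 10)), -3357), -1) = Pow(Add(Add(-6318, Mul(-81, Mul(2, 10))), -3357), -1) = Pow(Add(Add(-6318, Mul(-81, 20)), -3357), -1) = Pow(Add(Add(-6318, -1620), -3357), -1) = Pow(Add(-7938, -3357), -1) = Pow(-11295, -1) = Rational(-1, 11295)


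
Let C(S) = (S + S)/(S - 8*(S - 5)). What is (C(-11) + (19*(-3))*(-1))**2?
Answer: 44182609/13689 ≈ 3227.6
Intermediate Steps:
C(S) = 2*S/(40 - 7*S) (C(S) = (2*S)/(S - 8*(-5 + S)) = (2*S)/(S + (40 - 8*S)) = (2*S)/(40 - 7*S) = 2*S/(40 - 7*S))
(C(-11) + (19*(-3))*(-1))**2 = (-2*(-11)/(-40 + 7*(-11)) + (19*(-3))*(-1))**2 = (-2*(-11)/(-40 - 77) - 57*(-1))**2 = (-2*(-11)/(-117) + 57)**2 = (-2*(-11)*(-1/117) + 57)**2 = (-22/117 + 57)**2 = (6647/117)**2 = 44182609/13689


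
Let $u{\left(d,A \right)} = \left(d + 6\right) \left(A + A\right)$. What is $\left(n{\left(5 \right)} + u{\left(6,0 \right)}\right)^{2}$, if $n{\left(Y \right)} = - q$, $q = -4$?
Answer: $16$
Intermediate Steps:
$n{\left(Y \right)} = 4$ ($n{\left(Y \right)} = \left(-1\right) \left(-4\right) = 4$)
$u{\left(d,A \right)} = 2 A \left(6 + d\right)$ ($u{\left(d,A \right)} = \left(6 + d\right) 2 A = 2 A \left(6 + d\right)$)
$\left(n{\left(5 \right)} + u{\left(6,0 \right)}\right)^{2} = \left(4 + 2 \cdot 0 \left(6 + 6\right)\right)^{2} = \left(4 + 2 \cdot 0 \cdot 12\right)^{2} = \left(4 + 0\right)^{2} = 4^{2} = 16$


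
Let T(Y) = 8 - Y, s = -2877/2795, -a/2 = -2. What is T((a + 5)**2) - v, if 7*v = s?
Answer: -203624/2795 ≈ -72.853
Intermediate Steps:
a = 4 (a = -2*(-2) = 4)
s = -2877/2795 (s = -2877*1/2795 = -2877/2795 ≈ -1.0293)
v = -411/2795 (v = (1/7)*(-2877/2795) = -411/2795 ≈ -0.14705)
T((a + 5)**2) - v = (8 - (4 + 5)**2) - 1*(-411/2795) = (8 - 1*9**2) + 411/2795 = (8 - 1*81) + 411/2795 = (8 - 81) + 411/2795 = -73 + 411/2795 = -203624/2795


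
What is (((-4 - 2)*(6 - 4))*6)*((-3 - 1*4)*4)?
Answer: 2016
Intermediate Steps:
(((-4 - 2)*(6 - 4))*6)*((-3 - 1*4)*4) = (-6*2*6)*((-3 - 4)*4) = (-12*6)*(-7*4) = -72*(-28) = 2016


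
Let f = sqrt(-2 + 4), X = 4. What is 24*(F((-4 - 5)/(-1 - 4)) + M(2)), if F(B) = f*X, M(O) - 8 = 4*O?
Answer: 384 + 96*sqrt(2) ≈ 519.76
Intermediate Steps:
M(O) = 8 + 4*O
f = sqrt(2) ≈ 1.4142
F(B) = 4*sqrt(2) (F(B) = sqrt(2)*4 = 4*sqrt(2))
24*(F((-4 - 5)/(-1 - 4)) + M(2)) = 24*(4*sqrt(2) + (8 + 4*2)) = 24*(4*sqrt(2) + (8 + 8)) = 24*(4*sqrt(2) + 16) = 24*(16 + 4*sqrt(2)) = 384 + 96*sqrt(2)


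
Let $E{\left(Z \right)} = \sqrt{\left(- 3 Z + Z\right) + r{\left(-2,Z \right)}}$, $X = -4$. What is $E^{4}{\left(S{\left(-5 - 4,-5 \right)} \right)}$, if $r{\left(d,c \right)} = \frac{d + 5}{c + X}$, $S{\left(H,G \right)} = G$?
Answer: $\frac{841}{9} \approx 93.444$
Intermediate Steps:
$r{\left(d,c \right)} = \frac{5 + d}{-4 + c}$ ($r{\left(d,c \right)} = \frac{d + 5}{c - 4} = \frac{5 + d}{-4 + c}$)
$E{\left(Z \right)} = \sqrt{- 2 Z + \frac{3}{-4 + Z}}$ ($E{\left(Z \right)} = \sqrt{\left(- 3 Z + Z\right) + \frac{5 - 2}{-4 + Z}} = \sqrt{- 2 Z + \frac{1}{-4 + Z} 3} = \sqrt{- 2 Z + \frac{3}{-4 + Z}}$)
$E^{4}{\left(S{\left(-5 - 4,-5 \right)} \right)} = \left(\sqrt{\frac{3 - - 10 \left(-4 - 5\right)}{-4 - 5}}\right)^{4} = \left(\sqrt{\frac{3 - \left(-10\right) \left(-9\right)}{-9}}\right)^{4} = \left(\sqrt{- \frac{3 - 90}{9}}\right)^{4} = \left(\sqrt{\left(- \frac{1}{9}\right) \left(-87\right)}\right)^{4} = \left(\sqrt{\frac{29}{3}}\right)^{4} = \left(\frac{\sqrt{87}}{3}\right)^{4} = \frac{841}{9}$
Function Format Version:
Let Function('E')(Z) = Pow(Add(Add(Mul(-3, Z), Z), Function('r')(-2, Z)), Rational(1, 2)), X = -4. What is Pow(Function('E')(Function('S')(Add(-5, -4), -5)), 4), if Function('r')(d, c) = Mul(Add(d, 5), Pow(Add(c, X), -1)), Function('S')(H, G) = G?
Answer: Rational(841, 9) ≈ 93.444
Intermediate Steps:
Function('r')(d, c) = Mul(Pow(Add(-4, c), -1), Add(5, d)) (Function('r')(d, c) = Mul(Add(d, 5), Pow(Add(c, -4), -1)) = Mul(Add(5, d), Pow(Add(-4, c), -1)) = Mul(Pow(Add(-4, c), -1), Add(5, d)))
Function('E')(Z) = Pow(Add(Mul(-2, Z), Mul(3, Pow(Add(-4, Z), -1))), Rational(1, 2)) (Function('E')(Z) = Pow(Add(Add(Mul(-3, Z), Z), Mul(Pow(Add(-4, Z), -1), Add(5, -2))), Rational(1, 2)) = Pow(Add(Mul(-2, Z), Mul(Pow(Add(-4, Z), -1), 3)), Rational(1, 2)) = Pow(Add(Mul(-2, Z), Mul(3, Pow(Add(-4, Z), -1))), Rational(1, 2)))
Pow(Function('E')(Function('S')(Add(-5, -4), -5)), 4) = Pow(Pow(Mul(Pow(Add(-4, -5), -1), Add(3, Mul(-2, -5, Add(-4, -5)))), Rational(1, 2)), 4) = Pow(Pow(Mul(Pow(-9, -1), Add(3, Mul(-2, -5, -9))), Rational(1, 2)), 4) = Pow(Pow(Mul(Rational(-1, 9), Add(3, -90)), Rational(1, 2)), 4) = Pow(Pow(Mul(Rational(-1, 9), -87), Rational(1, 2)), 4) = Pow(Pow(Rational(29, 3), Rational(1, 2)), 4) = Pow(Mul(Rational(1, 3), Pow(87, Rational(1, 2))), 4) = Rational(841, 9)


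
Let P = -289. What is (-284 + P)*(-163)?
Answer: 93399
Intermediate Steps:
(-284 + P)*(-163) = (-284 - 289)*(-163) = -573*(-163) = 93399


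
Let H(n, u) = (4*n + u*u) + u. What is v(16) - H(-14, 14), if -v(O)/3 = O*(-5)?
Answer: 86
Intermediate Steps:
H(n, u) = u + u² + 4*n (H(n, u) = (4*n + u²) + u = (u² + 4*n) + u = u + u² + 4*n)
v(O) = 15*O (v(O) = -3*O*(-5) = -(-15)*O = 15*O)
v(16) - H(-14, 14) = 15*16 - (14 + 14² + 4*(-14)) = 240 - (14 + 196 - 56) = 240 - 1*154 = 240 - 154 = 86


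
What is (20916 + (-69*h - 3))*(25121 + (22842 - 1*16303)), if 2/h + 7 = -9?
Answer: 1324757295/2 ≈ 6.6238e+8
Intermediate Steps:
h = -1/8 (h = 2/(-7 - 9) = 2/(-16) = 2*(-1/16) = -1/8 ≈ -0.12500)
(20916 + (-69*h - 3))*(25121 + (22842 - 1*16303)) = (20916 + (-69*(-1/8) - 3))*(25121 + (22842 - 1*16303)) = (20916 + (69/8 - 3))*(25121 + (22842 - 16303)) = (20916 + 45/8)*(25121 + 6539) = (167373/8)*31660 = 1324757295/2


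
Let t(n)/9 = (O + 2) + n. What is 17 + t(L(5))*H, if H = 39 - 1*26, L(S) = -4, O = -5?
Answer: -802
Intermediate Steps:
H = 13 (H = 39 - 26 = 13)
t(n) = -27 + 9*n (t(n) = 9*((-5 + 2) + n) = 9*(-3 + n) = -27 + 9*n)
17 + t(L(5))*H = 17 + (-27 + 9*(-4))*13 = 17 + (-27 - 36)*13 = 17 - 63*13 = 17 - 819 = -802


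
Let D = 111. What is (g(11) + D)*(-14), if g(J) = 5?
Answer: -1624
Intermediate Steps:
(g(11) + D)*(-14) = (5 + 111)*(-14) = 116*(-14) = -1624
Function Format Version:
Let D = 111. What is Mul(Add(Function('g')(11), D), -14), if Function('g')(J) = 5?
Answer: -1624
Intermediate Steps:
Mul(Add(Function('g')(11), D), -14) = Mul(Add(5, 111), -14) = Mul(116, -14) = -1624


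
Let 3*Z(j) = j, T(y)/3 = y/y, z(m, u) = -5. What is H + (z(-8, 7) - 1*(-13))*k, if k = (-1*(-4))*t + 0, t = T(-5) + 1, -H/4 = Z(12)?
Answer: 112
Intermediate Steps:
T(y) = 3 (T(y) = 3*(y/y) = 3*1 = 3)
Z(j) = j/3
H = -16 (H = -4*12/3 = -4*4 = -16)
t = 4 (t = 3 + 1 = 4)
k = 16 (k = -1*(-4)*4 + 0 = 4*4 + 0 = 16 + 0 = 16)
H + (z(-8, 7) - 1*(-13))*k = -16 + (-5 - 1*(-13))*16 = -16 + (-5 + 13)*16 = -16 + 8*16 = -16 + 128 = 112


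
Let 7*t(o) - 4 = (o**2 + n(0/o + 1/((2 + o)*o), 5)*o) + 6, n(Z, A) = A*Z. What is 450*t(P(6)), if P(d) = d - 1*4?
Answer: 13725/14 ≈ 980.36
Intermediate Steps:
P(d) = -4 + d (P(d) = d - 4 = -4 + d)
t(o) = 10/7 + o**2/7 + 5/(7*(2 + o)) (t(o) = 4/7 + ((o**2 + (5*(0/o + 1/((2 + o)*o)))*o) + 6)/7 = 4/7 + ((o**2 + (5*(0 + 1/(o*(2 + o))))*o) + 6)/7 = 4/7 + ((o**2 + (5*(1/(o*(2 + o))))*o) + 6)/7 = 4/7 + ((o**2 + (5/(o*(2 + o)))*o) + 6)/7 = 4/7 + ((o**2 + 5/(2 + o)) + 6)/7 = 4/7 + (6 + o**2 + 5/(2 + o))/7 = 4/7 + (6/7 + o**2/7 + 5/(7*(2 + o))) = 10/7 + o**2/7 + 5/(7*(2 + o)))
450*t(P(6)) = 450*((5 + (2 + (-4 + 6))*(10 + (-4 + 6)**2))/(7*(2 + (-4 + 6)))) = 450*((5 + (2 + 2)*(10 + 2**2))/(7*(2 + 2))) = 450*((1/7)*(5 + 4*(10 + 4))/4) = 450*((1/7)*(1/4)*(5 + 4*14)) = 450*((1/7)*(1/4)*(5 + 56)) = 450*((1/7)*(1/4)*61) = 450*(61/28) = 13725/14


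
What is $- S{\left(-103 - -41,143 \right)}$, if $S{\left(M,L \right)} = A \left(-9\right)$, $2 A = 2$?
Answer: $9$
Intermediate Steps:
$A = 1$ ($A = \frac{1}{2} \cdot 2 = 1$)
$S{\left(M,L \right)} = -9$ ($S{\left(M,L \right)} = 1 \left(-9\right) = -9$)
$- S{\left(-103 - -41,143 \right)} = \left(-1\right) \left(-9\right) = 9$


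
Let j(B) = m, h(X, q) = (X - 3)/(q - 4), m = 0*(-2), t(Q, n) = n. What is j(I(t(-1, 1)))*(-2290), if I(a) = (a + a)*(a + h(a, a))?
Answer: 0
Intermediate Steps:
m = 0
h(X, q) = (-3 + X)/(-4 + q)
I(a) = 2*a*(a + (-3 + a)/(-4 + a)) (I(a) = (a + a)*(a + (-3 + a)/(-4 + a)) = (2*a)*(a + (-3 + a)/(-4 + a)) = 2*a*(a + (-3 + a)/(-4 + a)))
j(B) = 0
j(I(t(-1, 1)))*(-2290) = 0*(-2290) = 0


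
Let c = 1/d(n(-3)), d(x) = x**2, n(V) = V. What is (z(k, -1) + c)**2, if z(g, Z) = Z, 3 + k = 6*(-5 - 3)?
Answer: 64/81 ≈ 0.79012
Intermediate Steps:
k = -51 (k = -3 + 6*(-5 - 3) = -3 + 6*(-8) = -3 - 48 = -51)
c = 1/9 (c = 1/((-3)**2) = 1/9 ≈ 0.11111)
(z(k, -1) + c)**2 = (-1 + 1/9)**2 = (-8/9)**2 = 64/81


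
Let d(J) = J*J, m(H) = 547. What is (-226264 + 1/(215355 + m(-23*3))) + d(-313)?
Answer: -27699147089/215902 ≈ -1.2830e+5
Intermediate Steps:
d(J) = J**2
(-226264 + 1/(215355 + m(-23*3))) + d(-313) = (-226264 + 1/(215355 + 547)) + (-313)**2 = (-226264 + 1/215902) + 97969 = -48850850127/215902 + 97969 = -27699147089/215902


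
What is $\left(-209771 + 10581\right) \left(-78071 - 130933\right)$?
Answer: $41631506760$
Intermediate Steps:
$\left(-209771 + 10581\right) \left(-78071 - 130933\right) = \left(-199190\right) \left(-209004\right) = 41631506760$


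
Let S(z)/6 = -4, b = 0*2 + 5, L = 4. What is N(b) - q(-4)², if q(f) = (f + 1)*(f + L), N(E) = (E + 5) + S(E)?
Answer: -14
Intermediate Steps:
b = 5 (b = 0 + 5 = 5)
S(z) = -24 (S(z) = 6*(-4) = -24)
N(E) = -19 + E (N(E) = (E + 5) - 24 = (5 + E) - 24 = -19 + E)
q(f) = (1 + f)*(4 + f) (q(f) = (f + 1)*(f + 4) = (1 + f)*(4 + f))
N(b) - q(-4)² = (-19 + 5) - (4 + (-4)² + 5*(-4))² = -14 - (4 + 16 - 20)² = -14 - 1*0² = -14 - 1*0 = -14 + 0 = -14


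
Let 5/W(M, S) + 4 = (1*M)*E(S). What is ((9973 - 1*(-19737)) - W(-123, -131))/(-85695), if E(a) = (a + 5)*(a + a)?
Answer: -8042457387/23197522240 ≈ -0.34669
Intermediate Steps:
E(a) = 2*a*(5 + a) (E(a) = (5 + a)*(2*a) = 2*a*(5 + a))
W(M, S) = 5/(-4 + 2*M*S*(5 + S)) (W(M, S) = 5/(-4 + (1*M)*(2*S*(5 + S))) = 5/(-4 + M*(2*S*(5 + S))) = 5/(-4 + 2*M*S*(5 + S)))
((9973 - 1*(-19737)) - W(-123, -131))/(-85695) = ((9973 - 1*(-19737)) - 5/(2*(-2 - 123*(-131)*(5 - 131))))/(-85695) = ((9973 + 19737) - 5/(2*(-2 - 123*(-131)*(-126))))*(-1/85695) = (29710 - 5/(2*(-2 - 2030238)))*(-1/85695) = (29710 - 5/(2*(-2030240)))*(-1/85695) = (29710 - 5*(-1)/(2*2030240))*(-1/85695) = (29710 - 1*(-1/812096))*(-1/85695) = (29710 + 1/812096)*(-1/85695) = (24127372161/812096)*(-1/85695) = -8042457387/23197522240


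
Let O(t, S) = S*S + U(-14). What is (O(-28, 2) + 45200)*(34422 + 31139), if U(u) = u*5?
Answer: 2959030174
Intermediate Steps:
U(u) = 5*u
O(t, S) = -70 + S**2 (O(t, S) = S*S + 5*(-14) = S**2 - 70 = -70 + S**2)
(O(-28, 2) + 45200)*(34422 + 31139) = ((-70 + 2**2) + 45200)*(34422 + 31139) = ((-70 + 4) + 45200)*65561 = (-66 + 45200)*65561 = 45134*65561 = 2959030174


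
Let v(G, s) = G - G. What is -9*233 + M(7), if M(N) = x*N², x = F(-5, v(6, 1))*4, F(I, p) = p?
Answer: -2097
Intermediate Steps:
v(G, s) = 0
x = 0 (x = 0*4 = 0)
M(N) = 0 (M(N) = 0*N² = 0)
-9*233 + M(7) = -9*233 + 0 = -2097 + 0 = -2097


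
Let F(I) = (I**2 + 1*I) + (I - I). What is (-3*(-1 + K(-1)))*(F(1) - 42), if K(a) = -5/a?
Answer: 480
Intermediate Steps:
F(I) = I + I**2 (F(I) = (I**2 + I) + 0 = (I + I**2) + 0 = I + I**2)
(-3*(-1 + K(-1)))*(F(1) - 42) = (-3*(-1 - 5/(-1)))*(1*(1 + 1) - 42) = (-3*(-1 - 5*(-1)))*(1*2 - 42) = (-3*(-1 + 5))*(2 - 42) = -3*4*(-40) = -12*(-40) = 480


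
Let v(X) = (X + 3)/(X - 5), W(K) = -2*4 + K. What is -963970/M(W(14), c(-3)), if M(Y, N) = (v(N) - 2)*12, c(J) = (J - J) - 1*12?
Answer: 1638749/30 ≈ 54625.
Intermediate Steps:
W(K) = -8 + K
v(X) = (3 + X)/(-5 + X)
c(J) = -12 (c(J) = 0 - 12 = -12)
M(Y, N) = -24 + 12*(3 + N)/(-5 + N) (M(Y, N) = ((3 + N)/(-5 + N) - 2)*12 = (-2 + (3 + N)/(-5 + N))*12 = -24 + 12*(3 + N)/(-5 + N))
-963970/M(W(14), c(-3)) = -963970*(-5 - 12)/(12*(13 - 1*(-12))) = -963970*(-17/(12*(13 + 12))) = -963970/(12*(-1/17)*25) = -963970/(-300/17) = -963970*(-17/300) = 1638749/30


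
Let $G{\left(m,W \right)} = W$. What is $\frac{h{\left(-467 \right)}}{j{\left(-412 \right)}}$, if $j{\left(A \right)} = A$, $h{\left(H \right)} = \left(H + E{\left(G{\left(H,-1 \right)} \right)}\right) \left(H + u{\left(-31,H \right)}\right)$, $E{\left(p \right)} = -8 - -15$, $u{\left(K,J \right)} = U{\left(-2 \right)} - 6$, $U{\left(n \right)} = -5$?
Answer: $- \frac{54970}{103} \approx -533.69$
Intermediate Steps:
$u{\left(K,J \right)} = -11$ ($u{\left(K,J \right)} = -5 - 6 = -11$)
$E{\left(p \right)} = 7$ ($E{\left(p \right)} = -8 + 15 = 7$)
$h{\left(H \right)} = \left(-11 + H\right) \left(7 + H\right)$ ($h{\left(H \right)} = \left(H + 7\right) \left(H - 11\right) = \left(7 + H\right) \left(-11 + H\right) = \left(-11 + H\right) \left(7 + H\right)$)
$\frac{h{\left(-467 \right)}}{j{\left(-412 \right)}} = \frac{-77 + \left(-467\right)^{2} - -1868}{-412} = \left(-77 + 218089 + 1868\right) \left(- \frac{1}{412}\right) = 219880 \left(- \frac{1}{412}\right) = - \frac{54970}{103}$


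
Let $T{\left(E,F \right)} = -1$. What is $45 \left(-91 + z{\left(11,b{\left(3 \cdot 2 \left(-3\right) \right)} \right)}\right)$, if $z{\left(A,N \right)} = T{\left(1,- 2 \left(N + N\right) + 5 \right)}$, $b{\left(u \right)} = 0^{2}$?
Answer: $-4140$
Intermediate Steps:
$b{\left(u \right)} = 0$
$z{\left(A,N \right)} = -1$
$45 \left(-91 + z{\left(11,b{\left(3 \cdot 2 \left(-3\right) \right)} \right)}\right) = 45 \left(-91 - 1\right) = 45 \left(-92\right) = -4140$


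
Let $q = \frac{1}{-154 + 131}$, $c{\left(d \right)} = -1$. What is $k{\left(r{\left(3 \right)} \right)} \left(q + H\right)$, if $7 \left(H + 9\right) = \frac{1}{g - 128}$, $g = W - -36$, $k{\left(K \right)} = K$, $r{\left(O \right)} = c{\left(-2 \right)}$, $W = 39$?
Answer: $\frac{77191}{8533} \approx 9.0462$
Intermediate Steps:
$r{\left(O \right)} = -1$
$g = 75$ ($g = 39 - -36 = 39 + 36 = 75$)
$H = - \frac{3340}{371}$ ($H = -9 + \frac{1}{7 \left(75 - 128\right)} = -9 + \frac{1}{7 \left(-53\right)} = -9 + \frac{1}{7} \left(- \frac{1}{53}\right) = -9 - \frac{1}{371} = - \frac{3340}{371} \approx -9.0027$)
$q = - \frac{1}{23}$ ($q = \frac{1}{-23} = - \frac{1}{23} \approx -0.043478$)
$k{\left(r{\left(3 \right)} \right)} \left(q + H\right) = - (- \frac{1}{23} - \frac{3340}{371}) = \left(-1\right) \left(- \frac{77191}{8533}\right) = \frac{77191}{8533}$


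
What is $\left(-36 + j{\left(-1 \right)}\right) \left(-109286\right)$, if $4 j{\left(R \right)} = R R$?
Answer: $\frac{7813949}{2} \approx 3.907 \cdot 10^{6}$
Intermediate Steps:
$j{\left(R \right)} = \frac{R^{2}}{4}$ ($j{\left(R \right)} = \frac{R R}{4} = \frac{R^{2}}{4}$)
$\left(-36 + j{\left(-1 \right)}\right) \left(-109286\right) = \left(-36 + \frac{\left(-1\right)^{2}}{4}\right) \left(-109286\right) = \left(-36 + \frac{1}{4} \cdot 1\right) \left(-109286\right) = \left(-36 + \frac{1}{4}\right) \left(-109286\right) = \left(- \frac{143}{4}\right) \left(-109286\right) = \frac{7813949}{2}$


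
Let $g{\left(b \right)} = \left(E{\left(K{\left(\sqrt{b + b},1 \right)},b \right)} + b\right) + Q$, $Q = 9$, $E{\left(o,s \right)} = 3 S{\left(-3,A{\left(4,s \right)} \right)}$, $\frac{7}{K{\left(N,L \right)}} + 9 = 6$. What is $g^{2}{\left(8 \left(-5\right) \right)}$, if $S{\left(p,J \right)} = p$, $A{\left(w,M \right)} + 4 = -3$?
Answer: $1600$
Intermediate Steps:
$A{\left(w,M \right)} = -7$ ($A{\left(w,M \right)} = -4 - 3 = -7$)
$K{\left(N,L \right)} = - \frac{7}{3}$ ($K{\left(N,L \right)} = \frac{7}{-9 + 6} = \frac{7}{-3} = 7 \left(- \frac{1}{3}\right) = - \frac{7}{3}$)
$E{\left(o,s \right)} = -9$ ($E{\left(o,s \right)} = 3 \left(-3\right) = -9$)
$g{\left(b \right)} = b$ ($g{\left(b \right)} = \left(-9 + b\right) + 9 = b$)
$g^{2}{\left(8 \left(-5\right) \right)} = \left(8 \left(-5\right)\right)^{2} = \left(-40\right)^{2} = 1600$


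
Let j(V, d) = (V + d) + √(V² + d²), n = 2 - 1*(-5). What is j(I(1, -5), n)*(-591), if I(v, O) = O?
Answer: -1182 - 591*√74 ≈ -6266.0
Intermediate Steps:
n = 7 (n = 2 + 5 = 7)
j(V, d) = V + d + √(V² + d²)
j(I(1, -5), n)*(-591) = (-5 + 7 + √((-5)² + 7²))*(-591) = (-5 + 7 + √(25 + 49))*(-591) = (-5 + 7 + √74)*(-591) = (2 + √74)*(-591) = -1182 - 591*√74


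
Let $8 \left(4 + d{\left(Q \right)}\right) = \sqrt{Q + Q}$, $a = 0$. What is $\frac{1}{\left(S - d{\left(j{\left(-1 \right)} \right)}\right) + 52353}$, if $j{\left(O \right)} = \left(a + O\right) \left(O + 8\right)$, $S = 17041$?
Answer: $\frac{317248}{22016376705} + \frac{4 i \sqrt{14}}{154114636935} \approx 1.441 \cdot 10^{-5} + 9.7114 \cdot 10^{-11} i$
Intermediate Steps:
$j{\left(O \right)} = O \left(8 + O\right)$ ($j{\left(O \right)} = \left(0 + O\right) \left(O + 8\right) = O \left(8 + O\right)$)
$d{\left(Q \right)} = -4 + \frac{\sqrt{2} \sqrt{Q}}{8}$ ($d{\left(Q \right)} = -4 + \frac{\sqrt{Q + Q}}{8} = -4 + \frac{\sqrt{2 Q}}{8} = -4 + \frac{\sqrt{2} \sqrt{Q}}{8}$)
$\frac{1}{\left(S - d{\left(j{\left(-1 \right)} \right)}\right) + 52353} = \frac{1}{\left(17041 - \left(-4 + \frac{\sqrt{2} \sqrt{- (8 - 1)}}{8}\right)\right) + 52353} = \frac{1}{\left(17041 - \left(-4 + \frac{\sqrt{2} \sqrt{\left(-1\right) 7}}{8}\right)\right) + 52353} = \frac{1}{\left(17041 - \left(-4 + \frac{\sqrt{2} \sqrt{-7}}{8}\right)\right) + 52353} = \frac{1}{\left(17041 - \left(-4 + \frac{\sqrt{2} i \sqrt{7}}{8}\right)\right) + 52353} = \frac{1}{\left(17041 - \left(-4 + \frac{i \sqrt{14}}{8}\right)\right) + 52353} = \frac{1}{\left(17041 + \left(4 - \frac{i \sqrt{14}}{8}\right)\right) + 52353} = \frac{1}{\left(17045 - \frac{i \sqrt{14}}{8}\right) + 52353} = \frac{1}{69398 - \frac{i \sqrt{14}}{8}}$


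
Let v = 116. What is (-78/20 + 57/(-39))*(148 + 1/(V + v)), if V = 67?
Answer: -3775649/4758 ≈ -793.54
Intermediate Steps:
(-78/20 + 57/(-39))*(148 + 1/(V + v)) = (-78/20 + 57/(-39))*(148 + 1/(67 + 116)) = (-78*1/20 + 57*(-1/39))*(148 + 1/183) = (-39/10 - 19/13)*(148 + 1/183) = -697/130*27085/183 = -3775649/4758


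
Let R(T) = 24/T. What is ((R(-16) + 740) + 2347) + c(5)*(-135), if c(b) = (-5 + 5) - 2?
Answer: 6711/2 ≈ 3355.5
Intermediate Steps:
c(b) = -2 (c(b) = 0 - 2 = -2)
((R(-16) + 740) + 2347) + c(5)*(-135) = ((24/(-16) + 740) + 2347) - 2*(-135) = ((24*(-1/16) + 740) + 2347) + 270 = ((-3/2 + 740) + 2347) + 270 = (1477/2 + 2347) + 270 = 6171/2 + 270 = 6711/2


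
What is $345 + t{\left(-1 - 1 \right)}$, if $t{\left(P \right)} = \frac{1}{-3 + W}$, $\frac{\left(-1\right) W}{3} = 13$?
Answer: $\frac{14489}{42} \approx 344.98$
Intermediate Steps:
$W = -39$ ($W = \left(-3\right) 13 = -39$)
$t{\left(P \right)} = - \frac{1}{42}$ ($t{\left(P \right)} = \frac{1}{-3 - 39} = \frac{1}{-42} = - \frac{1}{42}$)
$345 + t{\left(-1 - 1 \right)} = 345 - \frac{1}{42} = \frac{14489}{42}$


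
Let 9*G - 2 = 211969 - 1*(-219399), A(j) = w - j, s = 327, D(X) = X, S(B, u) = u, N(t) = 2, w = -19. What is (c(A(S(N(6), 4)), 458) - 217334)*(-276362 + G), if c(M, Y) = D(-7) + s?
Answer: 49572942048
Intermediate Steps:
A(j) = -19 - j
G = 47930 (G = 2/9 + (211969 - 1*(-219399))/9 = 2/9 + (211969 + 219399)/9 = 2/9 + (1/9)*431368 = 2/9 + 431368/9 = 47930)
c(M, Y) = 320 (c(M, Y) = -7 + 327 = 320)
(c(A(S(N(6), 4)), 458) - 217334)*(-276362 + G) = (320 - 217334)*(-276362 + 47930) = -217014*(-228432) = 49572942048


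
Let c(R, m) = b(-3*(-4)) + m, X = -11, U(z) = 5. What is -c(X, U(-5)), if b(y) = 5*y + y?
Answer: -77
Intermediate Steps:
b(y) = 6*y
c(R, m) = 72 + m (c(R, m) = 6*(-3*(-4)) + m = 6*12 + m = 72 + m)
-c(X, U(-5)) = -(72 + 5) = -1*77 = -77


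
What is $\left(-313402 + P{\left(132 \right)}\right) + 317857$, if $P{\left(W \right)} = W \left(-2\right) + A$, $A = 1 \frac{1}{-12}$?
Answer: $\frac{50291}{12} \approx 4190.9$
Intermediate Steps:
$A = - \frac{1}{12}$ ($A = 1 \left(- \frac{1}{12}\right) = - \frac{1}{12} \approx -0.083333$)
$P{\left(W \right)} = - \frac{1}{12} - 2 W$ ($P{\left(W \right)} = W \left(-2\right) - \frac{1}{12} = - 2 W - \frac{1}{12} = - \frac{1}{12} - 2 W$)
$\left(-313402 + P{\left(132 \right)}\right) + 317857 = \left(-313402 - \frac{3169}{12}\right) + 317857 = - \frac{3763993}{12} + 317857 = \frac{50291}{12}$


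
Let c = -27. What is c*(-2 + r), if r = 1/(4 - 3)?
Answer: 27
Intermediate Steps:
r = 1 (r = 1/1 = 1)
c*(-2 + r) = -27*(-2 + 1) = -27*(-1) = 27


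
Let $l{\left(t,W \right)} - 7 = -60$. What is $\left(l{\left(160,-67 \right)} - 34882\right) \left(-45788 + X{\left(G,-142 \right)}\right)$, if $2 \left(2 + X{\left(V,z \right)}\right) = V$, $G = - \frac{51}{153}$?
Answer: $\frac{3199358945}{2} \approx 1.5997 \cdot 10^{9}$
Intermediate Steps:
$G = - \frac{1}{3}$ ($G = \left(-51\right) \frac{1}{153} = - \frac{1}{3} \approx -0.33333$)
$X{\left(V,z \right)} = -2 + \frac{V}{2}$
$l{\left(t,W \right)} = -53$ ($l{\left(t,W \right)} = 7 - 60 = -53$)
$\left(l{\left(160,-67 \right)} - 34882\right) \left(-45788 + X{\left(G,-142 \right)}\right) = \left(-53 - 34882\right) \left(-45788 + \left(-2 + \frac{1}{2} \left(- \frac{1}{3}\right)\right)\right) = - 34935 \left(-45788 - \frac{13}{6}\right) = \left(-34935\right) \left(- \frac{274741}{6}\right) = \frac{3199358945}{2}$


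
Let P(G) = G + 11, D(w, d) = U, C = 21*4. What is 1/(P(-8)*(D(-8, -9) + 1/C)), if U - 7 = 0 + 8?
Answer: 28/1261 ≈ 0.022205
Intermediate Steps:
C = 84
U = 15 (U = 7 + (0 + 8) = 7 + 8 = 15)
D(w, d) = 15
P(G) = 11 + G
1/(P(-8)*(D(-8, -9) + 1/C)) = 1/((11 - 8)*(15 + 1/84)) = 1/(3*(15 + 1/84)) = 1/(3*(1261/84)) = 1/(1261/28) = 28/1261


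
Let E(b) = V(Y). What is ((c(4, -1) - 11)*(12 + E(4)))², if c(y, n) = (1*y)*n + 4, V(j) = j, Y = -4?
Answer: 7744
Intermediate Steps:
c(y, n) = 4 + n*y (c(y, n) = y*n + 4 = n*y + 4 = 4 + n*y)
E(b) = -4
((c(4, -1) - 11)*(12 + E(4)))² = (((4 - 1*4) - 11)*(12 - 4))² = (((4 - 4) - 11)*8)² = ((0 - 11)*8)² = (-11*8)² = (-88)² = 7744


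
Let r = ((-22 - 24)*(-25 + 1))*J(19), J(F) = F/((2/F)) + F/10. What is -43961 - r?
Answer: -1226653/5 ≈ -2.4533e+5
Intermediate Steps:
J(F) = F²/2 + F/10 (J(F) = F*(F/2) + F*(⅒) = F²/2 + F/10)
r = 1006848/5 (r = ((-22 - 24)*(-25 + 1))*((⅒)*19*(1 + 5*19)) = (-46*(-24))*((⅒)*19*(1 + 95)) = 1104*((⅒)*19*96) = 1104*(912/5) = 1006848/5 ≈ 2.0137e+5)
-43961 - r = -43961 - 1*1006848/5 = -43961 - 1006848/5 = -1226653/5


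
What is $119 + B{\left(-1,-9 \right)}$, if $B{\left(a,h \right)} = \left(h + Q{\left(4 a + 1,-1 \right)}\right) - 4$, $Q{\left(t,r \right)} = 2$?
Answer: $108$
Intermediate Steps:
$B{\left(a,h \right)} = -2 + h$ ($B{\left(a,h \right)} = \left(h + 2\right) - 4 = \left(2 + h\right) - 4 = -2 + h$)
$119 + B{\left(-1,-9 \right)} = 119 - 11 = 108$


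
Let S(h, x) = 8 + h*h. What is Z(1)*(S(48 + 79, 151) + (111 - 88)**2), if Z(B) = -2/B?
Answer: -33332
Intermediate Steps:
S(h, x) = 8 + h**2
Z(1)*(S(48 + 79, 151) + (111 - 88)**2) = (-2/1)*((8 + (48 + 79)**2) + (111 - 88)**2) = (-2*1)*((8 + 127**2) + 23**2) = -2*((8 + 16129) + 529) = -2*(16137 + 529) = -2*16666 = -33332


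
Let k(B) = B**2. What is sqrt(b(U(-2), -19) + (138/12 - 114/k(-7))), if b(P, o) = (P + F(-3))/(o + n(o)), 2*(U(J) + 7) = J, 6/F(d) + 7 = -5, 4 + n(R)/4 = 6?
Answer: sqrt(58971)/77 ≈ 3.1538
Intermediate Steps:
n(R) = 8 (n(R) = -16 + 4*6 = -16 + 24 = 8)
F(d) = -1/2 (F(d) = 6/(-7 - 5) = 6/(-12) = 6*(-1/12) = -1/2)
U(J) = -7 + J/2
b(P, o) = (-1/2 + P)/(8 + o) (b(P, o) = (P - 1/2)/(o + 8) = (-1/2 + P)/(8 + o))
sqrt(b(U(-2), -19) + (138/12 - 114/k(-7))) = sqrt((-1/2 + (-7 + (1/2)*(-2)))/(8 - 19) + (138/12 - 114/((-7)**2))) = sqrt((-1/2 + (-7 - 1))/(-11) + (138*(1/12) - 114/49)) = sqrt(-(-1/2 - 8)/11 + (23/2 - 114*1/49)) = sqrt(-1/11*(-17/2) + (23/2 - 114/49)) = sqrt(17/22 + 899/98) = sqrt(5361/539) = sqrt(58971)/77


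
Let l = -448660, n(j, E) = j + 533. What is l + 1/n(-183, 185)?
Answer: -157030999/350 ≈ -4.4866e+5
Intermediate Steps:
n(j, E) = 533 + j
l + 1/n(-183, 185) = -448660 + 1/(533 - 183) = -448660 + 1/350 = -157030999/350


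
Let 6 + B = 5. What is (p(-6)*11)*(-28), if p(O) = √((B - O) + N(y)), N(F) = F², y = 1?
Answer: -308*√6 ≈ -754.44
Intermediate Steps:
B = -1 (B = -6 + 5 = -1)
p(O) = √(-O) (p(O) = √((-1 - O) + 1²) = √((-1 - O) + 1) = √(-O))
(p(-6)*11)*(-28) = (√(-1*(-6))*11)*(-28) = (√6*11)*(-28) = (11*√6)*(-28) = -308*√6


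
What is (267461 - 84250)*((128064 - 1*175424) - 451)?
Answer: -8759501121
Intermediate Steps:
(267461 - 84250)*((128064 - 1*175424) - 451) = 183211*((128064 - 175424) - 451) = 183211*(-47360 - 451) = 183211*(-47811) = -8759501121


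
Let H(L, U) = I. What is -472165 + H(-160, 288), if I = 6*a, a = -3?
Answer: -472183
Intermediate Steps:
I = -18 (I = 6*(-3) = -18)
H(L, U) = -18
-472165 + H(-160, 288) = -472165 - 18 = -472183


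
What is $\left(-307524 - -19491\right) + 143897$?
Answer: $-144136$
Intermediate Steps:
$\left(-307524 - -19491\right) + 143897 = \left(-307524 + \left(19557 - 66\right)\right) + 143897 = \left(-307524 + 19491\right) + 143897 = -288033 + 143897 = -144136$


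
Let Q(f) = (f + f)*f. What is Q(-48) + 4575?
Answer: 9183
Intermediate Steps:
Q(f) = 2*f**2 (Q(f) = (2*f)*f = 2*f**2)
Q(-48) + 4575 = 2*(-48)**2 + 4575 = 2*2304 + 4575 = 4608 + 4575 = 9183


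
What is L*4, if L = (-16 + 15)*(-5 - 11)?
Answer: 64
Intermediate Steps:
L = 16 (L = -1*(-16) = 16)
L*4 = 16*4 = 64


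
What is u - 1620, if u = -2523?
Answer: -4143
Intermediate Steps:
u - 1620 = -2523 - 1620 = -4143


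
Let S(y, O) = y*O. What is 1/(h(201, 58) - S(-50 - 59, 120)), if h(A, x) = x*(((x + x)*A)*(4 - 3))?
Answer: 1/1365408 ≈ 7.3238e-7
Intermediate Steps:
h(A, x) = 2*A*x² (h(A, x) = x*(((2*x)*A)*1) = x*((2*A*x)*1) = x*(2*A*x) = 2*A*x²)
S(y, O) = O*y
1/(h(201, 58) - S(-50 - 59, 120)) = 1/(2*201*58² - 120*(-50 - 59)) = 1/(2*201*3364 - 120*(-109)) = 1/(1352328 - 1*(-13080)) = 1/(1352328 + 13080) = 1/1365408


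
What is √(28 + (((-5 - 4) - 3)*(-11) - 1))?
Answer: √159 ≈ 12.610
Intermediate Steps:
√(28 + (((-5 - 4) - 3)*(-11) - 1)) = √(28 + ((-9 - 3)*(-11) - 1)) = √(28 + (-12*(-11) - 1)) = √(28 + (132 - 1)) = √(28 + 131) = √159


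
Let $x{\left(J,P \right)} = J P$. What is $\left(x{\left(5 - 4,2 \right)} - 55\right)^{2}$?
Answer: $2809$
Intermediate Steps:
$\left(x{\left(5 - 4,2 \right)} - 55\right)^{2} = \left(\left(5 - 4\right) 2 - 55\right)^{2} = \left(1 \cdot 2 - 55\right)^{2} = \left(2 - 55\right)^{2} = \left(-53\right)^{2} = 2809$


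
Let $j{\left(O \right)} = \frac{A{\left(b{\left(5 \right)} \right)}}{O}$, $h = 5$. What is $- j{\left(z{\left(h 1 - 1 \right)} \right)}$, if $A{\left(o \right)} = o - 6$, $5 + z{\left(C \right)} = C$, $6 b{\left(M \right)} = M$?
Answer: $- \frac{31}{6} \approx -5.1667$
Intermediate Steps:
$b{\left(M \right)} = \frac{M}{6}$
$z{\left(C \right)} = -5 + C$
$A{\left(o \right)} = -6 + o$ ($A{\left(o \right)} = o - 6 = -6 + o$)
$j{\left(O \right)} = - \frac{31}{6 O}$ ($j{\left(O \right)} = \frac{-6 + \frac{1}{6} \cdot 5}{O} = \frac{-6 + \frac{5}{6}}{O} = - \frac{31}{6 O}$)
$- j{\left(z{\left(h 1 - 1 \right)} \right)} = - \frac{-31}{6 \left(-5 + \left(5 \cdot 1 - 1\right)\right)} = - \frac{-31}{6 \left(-5 + \left(5 - 1\right)\right)} = - \frac{-31}{6 \left(-5 + 4\right)} = - \frac{-31}{6 \left(-1\right)} = - \frac{\left(-31\right) \left(-1\right)}{6} = \left(-1\right) \frac{31}{6} = - \frac{31}{6}$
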